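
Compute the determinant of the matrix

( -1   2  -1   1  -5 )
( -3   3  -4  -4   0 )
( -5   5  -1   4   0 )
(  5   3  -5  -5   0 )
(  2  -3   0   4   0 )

-5195

Expand along column 5 (it has 4 zeros):
  + (-5) · M_15   where M_15 = det([-3 3 -4 -4; -5 5 -1 4; 5 3 -5 -5; 2 -3 0 4]) = 1039
det = (+1)·(-5)·(1039) = -5195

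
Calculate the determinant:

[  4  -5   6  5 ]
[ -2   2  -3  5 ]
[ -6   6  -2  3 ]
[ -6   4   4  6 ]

234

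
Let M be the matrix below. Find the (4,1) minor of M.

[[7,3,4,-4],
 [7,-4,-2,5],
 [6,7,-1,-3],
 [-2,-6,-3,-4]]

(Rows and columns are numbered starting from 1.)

Delete row 4 and column 1; the remaining 3×3 submatrix is [3 4 -4; -4 -2 5; 7 -1 -3].
Its determinant is 53.

53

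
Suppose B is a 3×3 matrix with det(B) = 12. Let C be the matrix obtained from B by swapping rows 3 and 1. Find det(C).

The determinant is -12.

Swapping two rows multiplies the determinant by −1.
det(C) = (-1)·(12) = -12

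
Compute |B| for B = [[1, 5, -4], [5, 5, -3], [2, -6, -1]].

Expand along row 1:
  + 1 · |5 -3; -6 -1| = 1·(-5 − 18) = -23
  − 5 · |5 -3; 2 -1| = −5·(-5 − (-6)) = -5
  + (-4) · |5 5; 2 -6| = (-4)·(-30 − 10) = 160
Sum: (-23) + (-5) + (160) = 132

det(B) = 132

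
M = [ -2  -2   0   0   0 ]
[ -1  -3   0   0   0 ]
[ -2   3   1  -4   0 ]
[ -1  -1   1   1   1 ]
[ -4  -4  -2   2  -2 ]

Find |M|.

det(M) = -16

M is block lower-triangular with a 2×2 block and a 3×3 block on the diagonal, so its determinant equals the product of the determinants of the diagonal blocks.
det of the 2×2 block = 4
det of the 3×3 block = -4
det = (4)·(-4) = -16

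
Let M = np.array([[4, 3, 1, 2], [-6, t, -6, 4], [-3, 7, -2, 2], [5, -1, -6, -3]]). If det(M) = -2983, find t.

Expanding along the row containing t, det(M) is linear in t: det(M) = (129)·t + (-2080).
Set (129)·t + (-2080) = -2983  ⇒  (129)·t = -903  ⇒  t = -7.

t = -7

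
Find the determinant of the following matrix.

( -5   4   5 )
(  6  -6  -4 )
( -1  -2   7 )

The determinant is 8.

Expand along column 1:
  + (-5) · |-6 -4; -2 7| = (-5)·(-42 − 8) = 250
  − 6 · |4 5; -2 7| = −6·(28 − (-10)) = -228
  + (-1) · |4 5; -6 -4| = (-1)·(-16 − (-30)) = -14
Sum: (250) + (-228) + (-14) = 8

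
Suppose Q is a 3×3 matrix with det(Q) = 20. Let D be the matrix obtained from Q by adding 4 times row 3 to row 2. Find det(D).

20

Adding a multiple of one row to another leaves the determinant unchanged.
det(D) = (1)·(20) = 20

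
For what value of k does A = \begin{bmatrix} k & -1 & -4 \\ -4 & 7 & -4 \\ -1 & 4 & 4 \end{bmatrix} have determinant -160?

Expanding along the row containing k, det(A) is linear in k: det(A) = (44)·k + (16).
Set (44)·k + (16) = -160  ⇒  (44)·k = -176  ⇒  k = -4.

-4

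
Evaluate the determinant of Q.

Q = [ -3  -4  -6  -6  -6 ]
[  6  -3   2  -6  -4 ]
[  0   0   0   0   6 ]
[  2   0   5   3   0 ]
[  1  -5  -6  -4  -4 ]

Expand along row 3 (it has 4 zeros):
  + (6) · M_35   where M_35 = det([-3 -4 -6 -6; 6 -3 2 -6; 2 0 5 3; 1 -5 -6 -4]) = 742
det = (+1)·(6)·(742) = 4452

4452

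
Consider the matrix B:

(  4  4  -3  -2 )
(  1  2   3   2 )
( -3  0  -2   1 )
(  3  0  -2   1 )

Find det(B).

-252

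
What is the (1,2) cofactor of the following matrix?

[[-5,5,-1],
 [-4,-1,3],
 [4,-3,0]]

12

Delete row 1 and column 2; the remaining 2×2 submatrix is [-4 3; 4 0].
Its determinant is (-4)·0 − 3·4 = -12.
The cofactor carries sign (−1)^(1+2) = −1, so C_{1,2} = −(-12) = 12.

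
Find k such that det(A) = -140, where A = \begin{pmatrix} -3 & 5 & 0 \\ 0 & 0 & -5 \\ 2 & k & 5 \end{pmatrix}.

Expanding along the column containing k, det(A) is linear in k: det(A) = (-15)·k + (-50).
Set (-15)·k + (-50) = -140  ⇒  (-15)·k = -90  ⇒  k = 6.

6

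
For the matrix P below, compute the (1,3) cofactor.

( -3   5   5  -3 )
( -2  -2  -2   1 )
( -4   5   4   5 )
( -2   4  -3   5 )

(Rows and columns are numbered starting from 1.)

-36

Delete row 1 and column 3; the remaining 3×3 submatrix is [-2 -2 1; -4 5 5; -2 4 5].
Its determinant is -36.
The cofactor carries sign (−1)^(1+3) = +1, so C_{1,3} = +(-36) = -36.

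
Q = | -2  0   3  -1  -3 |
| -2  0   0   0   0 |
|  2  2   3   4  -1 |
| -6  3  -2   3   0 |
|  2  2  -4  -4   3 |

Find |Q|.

434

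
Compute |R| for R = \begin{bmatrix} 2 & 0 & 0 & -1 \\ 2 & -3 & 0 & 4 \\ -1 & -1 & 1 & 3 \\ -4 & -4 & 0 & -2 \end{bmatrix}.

|R| = 64

Expand along column 3 (it has 3 zeros):
  + (1) · M_33   where M_33 = det([2 0 -1; 2 -3 4; -4 -4 -2]) = 64
det = (+1)·(1)·(64) = 64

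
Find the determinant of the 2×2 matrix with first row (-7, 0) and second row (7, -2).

14

det = (-7)·(-2) − 0·7 = 14 − 0 = 14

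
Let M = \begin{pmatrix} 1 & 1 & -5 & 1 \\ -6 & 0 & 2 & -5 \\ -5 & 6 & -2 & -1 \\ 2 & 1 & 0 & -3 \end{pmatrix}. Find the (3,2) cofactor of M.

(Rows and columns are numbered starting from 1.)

The cofactor is -130.

Delete row 3 and column 2; the remaining 3×3 submatrix is [1 -5 1; -6 2 -5; 2 0 -3].
Its determinant is 130.
The cofactor carries sign (−1)^(3+2) = −1, so C_{3,2} = −(130) = -130.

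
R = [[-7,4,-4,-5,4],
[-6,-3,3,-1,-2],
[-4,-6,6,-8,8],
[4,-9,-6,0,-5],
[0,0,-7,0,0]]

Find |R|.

The determinant is -16450.

Expand along row 5 (it has 4 zeros):
  + (-7) · M_53   where M_53 = det([-7 4 -5 4; -6 -3 -1 -2; -4 -6 -8 8; 4 -9 0 -5]) = 2350
det = (+1)·(-7)·(2350) = -16450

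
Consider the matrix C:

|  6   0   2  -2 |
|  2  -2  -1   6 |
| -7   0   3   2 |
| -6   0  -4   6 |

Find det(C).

-248

Expand along column 2 (it has 3 zeros):
  + (-2) · M_22   where M_22 = det([6 2 -2; -7 3 2; -6 -4 6]) = 124
det = (+1)·(-2)·(124) = -248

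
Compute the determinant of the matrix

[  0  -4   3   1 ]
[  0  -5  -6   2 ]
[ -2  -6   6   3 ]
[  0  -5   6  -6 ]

The determinant is 552.

Expand along column 1 (it has 3 zeros):
  + (-2) · M_31   where M_31 = det([-4 3 1; -5 -6 2; -5 6 -6]) = -276
det = (+1)·(-2)·(-276) = 552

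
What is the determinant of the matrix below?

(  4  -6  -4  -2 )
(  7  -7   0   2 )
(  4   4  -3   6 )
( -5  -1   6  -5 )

Expand along row 2 (it has 1 zero):
  − (7) · M_21   where M_21 = det([-6 -4 -2; 4 -3 6; -1 6 -5]) = 28
  + (-7) · M_22   where M_22 = det([4 -4 -2; 4 -3 6; -5 6 -5]) = -62
  + (2) · M_24   where M_24 = det([4 -6 -4; 4 4 -3; -5 -1 6]) = 74
det = (-1)·(7)·(28) + (+1)·(-7)·(-62) + (+1)·(2)·(74) = 386

The determinant is 386.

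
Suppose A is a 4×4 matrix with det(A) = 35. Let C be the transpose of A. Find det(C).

det(Aᵀ) = det(A).
det(C) = (1)·(35) = 35

35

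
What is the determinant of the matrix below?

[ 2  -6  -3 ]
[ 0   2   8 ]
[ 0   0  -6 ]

-24

The matrix is upper triangular, so the determinant is the product of the diagonal entries:
det = (2) · (2) · (-6) = -24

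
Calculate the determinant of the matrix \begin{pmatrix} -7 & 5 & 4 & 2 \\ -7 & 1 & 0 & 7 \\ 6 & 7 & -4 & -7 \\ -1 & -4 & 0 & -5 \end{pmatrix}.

The determinant is 2688.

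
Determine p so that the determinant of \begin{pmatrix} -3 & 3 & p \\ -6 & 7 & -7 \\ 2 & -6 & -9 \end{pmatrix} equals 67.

Expanding along the row containing p, det(A) is linear in p: det(A) = (22)·p + (111).
Set (22)·p + (111) = 67  ⇒  (22)·p = -44  ⇒  p = -2.

p = -2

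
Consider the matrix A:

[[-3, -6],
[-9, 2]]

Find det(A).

-60

det(A) = (-3)·2 − (-6)·(-9) = -6 − 54 = -60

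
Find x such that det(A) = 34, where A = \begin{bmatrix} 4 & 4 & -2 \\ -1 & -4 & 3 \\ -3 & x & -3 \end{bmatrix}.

Expanding along the row containing x, det(A) is linear in x: det(A) = (-10)·x + (24).
Set (-10)·x + (24) = 34  ⇒  (-10)·x = 10  ⇒  x = -1.

-1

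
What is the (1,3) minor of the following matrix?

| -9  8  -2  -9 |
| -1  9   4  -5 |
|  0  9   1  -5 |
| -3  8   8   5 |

Delete row 1 and column 3; the remaining 3×3 submatrix is [-1 9 -5; 0 9 -5; -3 8 5].
Its determinant is -85.

-85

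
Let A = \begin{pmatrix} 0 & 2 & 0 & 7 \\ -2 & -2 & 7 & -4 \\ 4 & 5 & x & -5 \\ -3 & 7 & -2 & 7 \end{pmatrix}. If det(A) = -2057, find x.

x = 0

Expanding along the row containing x, det(A) is linear in x: det(A) = (-88)·x + (-2057).
Set (-88)·x + (-2057) = -2057  ⇒  (-88)·x = 0  ⇒  x = 0.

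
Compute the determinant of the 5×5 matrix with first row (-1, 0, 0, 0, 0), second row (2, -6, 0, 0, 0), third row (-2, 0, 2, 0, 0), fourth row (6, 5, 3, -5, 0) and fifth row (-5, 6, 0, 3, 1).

The matrix is lower triangular, so the determinant is the product of the diagonal entries:
det = (-1) · (-6) · (2) · (-5) · (1) = -60

-60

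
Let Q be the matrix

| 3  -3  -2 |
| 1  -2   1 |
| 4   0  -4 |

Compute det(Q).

Expand along row 3:
  + 4 · |-3 -2; -2 1| = 4·(-3 − 4) = -28
  + (-4) · |3 -3; 1 -2| = (-4)·(-6 − (-3)) = 12
Sum: (-28) + (12) = -16

-16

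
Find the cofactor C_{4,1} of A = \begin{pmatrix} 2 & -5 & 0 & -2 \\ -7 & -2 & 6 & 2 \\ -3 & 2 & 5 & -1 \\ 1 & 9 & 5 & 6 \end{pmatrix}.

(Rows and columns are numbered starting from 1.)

-124

Delete row 4 and column 1; the remaining 3×3 submatrix is [-5 0 -2; -2 6 2; 2 5 -1].
Its determinant is 124.
The cofactor carries sign (−1)^(4+1) = −1, so C_{4,1} = −(124) = -124.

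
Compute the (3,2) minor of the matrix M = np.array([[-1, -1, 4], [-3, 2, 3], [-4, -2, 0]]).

9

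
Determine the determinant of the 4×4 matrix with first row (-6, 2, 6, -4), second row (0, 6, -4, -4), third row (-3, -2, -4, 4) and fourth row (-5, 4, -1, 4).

The determinant is 2240.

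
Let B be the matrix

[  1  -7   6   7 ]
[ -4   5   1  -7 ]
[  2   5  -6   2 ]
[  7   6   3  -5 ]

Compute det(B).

det(B) = 2787

Expand along row 1:
  + (1) · M_11   where M_11 = det([5 1 -7; 5 -6 2; 6 3 -5]) = -200
  − (-7) · M_12   where M_12 = det([-4 1 -7; 2 -6 2; 7 3 -5]) = -408
  + (6) · M_13   where M_13 = det([-4 5 -7; 2 5 2; 7 6 -5]) = 429
  − (7) · M_14   where M_14 = det([-4 5 1; 2 5 -6; 7 6 3]) = -467
det = (+1)·(1)·(-200) + (-1)·(-7)·(-408) + (+1)·(6)·(429) + (-1)·(7)·(-467) = 2787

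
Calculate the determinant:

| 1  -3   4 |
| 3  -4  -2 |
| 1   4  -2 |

Expand along column 1:
  + 1 · |-4 -2; 4 -2| = 1·(8 − (-8)) = 16
  − 3 · |-3 4; 4 -2| = −3·(6 − 16) = 30
  + 1 · |-3 4; -4 -2| = 1·(6 − (-16)) = 22
Sum: (16) + (30) + (22) = 68

The determinant is 68.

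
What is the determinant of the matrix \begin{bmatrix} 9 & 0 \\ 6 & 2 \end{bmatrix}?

18

det = 9·2 − 0·6 = 18 − 0 = 18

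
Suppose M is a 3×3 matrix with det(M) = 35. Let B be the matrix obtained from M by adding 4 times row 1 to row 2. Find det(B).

Adding a multiple of one row to another leaves the determinant unchanged.
det(B) = (1)·(35) = 35

|B| = 35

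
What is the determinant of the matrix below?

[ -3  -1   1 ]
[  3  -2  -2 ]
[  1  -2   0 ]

Expand along column 3:
  + 1 · |3 -2; 1 -2| = 1·(-6 − (-2)) = -4
  − (-2) · |-3 -1; 1 -2| = −(-2)·(6 − (-1)) = 14
Sum: (-4) + (14) = 10

10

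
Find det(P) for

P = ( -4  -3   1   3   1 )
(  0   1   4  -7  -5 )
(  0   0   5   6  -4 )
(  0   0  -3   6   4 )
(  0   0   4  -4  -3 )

P is block upper-triangular with a 2×2 block and a 3×3 block on the diagonal, so its determinant equals the product of the determinants of the diagonal blocks.
det of the 2×2 block = -4
det of the 3×3 block = 80
det = (-4)·(80) = -320

-320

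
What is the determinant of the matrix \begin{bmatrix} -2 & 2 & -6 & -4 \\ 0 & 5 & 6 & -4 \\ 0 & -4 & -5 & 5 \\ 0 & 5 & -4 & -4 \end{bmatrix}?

Expand along column 1 (it has 3 zeros):
  + (-2) · M_11   where M_11 = det([5 6 -4; -4 -5 5; 5 -4 -4]) = 90
det = (+1)·(-2)·(90) = -180

The determinant is -180.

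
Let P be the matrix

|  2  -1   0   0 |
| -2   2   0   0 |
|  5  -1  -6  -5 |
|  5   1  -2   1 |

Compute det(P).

-32

P is block lower-triangular with a 2×2 block and a 2×2 block on the diagonal, so its determinant equals the product of the determinants of the diagonal blocks.
det of the 2×2 block = 2
det of the 2×2 block = -16
det = (2)·(-16) = -32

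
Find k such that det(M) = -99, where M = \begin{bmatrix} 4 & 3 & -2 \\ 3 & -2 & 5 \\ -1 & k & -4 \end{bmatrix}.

k = 6

Expanding along the column containing k, det(M) is linear in k: det(M) = (-26)·k + (57).
Set (-26)·k + (57) = -99  ⇒  (-26)·k = -156  ⇒  k = 6.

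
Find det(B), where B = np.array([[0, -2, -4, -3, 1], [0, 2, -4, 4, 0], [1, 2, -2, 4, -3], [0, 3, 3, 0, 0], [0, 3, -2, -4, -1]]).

det(B) = 210

Expand along column 1 (it has 4 zeros):
  + (1) · M_31   where M_31 = det([-2 -4 -3 1; 2 -4 4 0; 3 3 0 0; 3 -2 -4 -1]) = 210
det = (+1)·(1)·(210) = 210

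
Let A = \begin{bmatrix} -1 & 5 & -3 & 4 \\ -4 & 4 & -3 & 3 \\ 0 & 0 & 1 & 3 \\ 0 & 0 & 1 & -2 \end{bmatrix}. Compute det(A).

det(A) = -80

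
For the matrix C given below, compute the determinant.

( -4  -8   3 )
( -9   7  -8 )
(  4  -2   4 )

Expand along row 1:
  + (-4) · |7 -8; -2 4| = (-4)·(28 − 16) = -48
  − (-8) · |-9 -8; 4 4| = −(-8)·(-36 − (-32)) = -32
  + 3 · |-9 7; 4 -2| = 3·(18 − 28) = -30
Sum: (-48) + (-32) + (-30) = -110

-110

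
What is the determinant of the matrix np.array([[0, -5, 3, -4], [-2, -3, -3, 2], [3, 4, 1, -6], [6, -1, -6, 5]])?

1268

Expand along row 1 (it has 1 zero):
  − (-5) · M_12   where M_12 = det([-2 -3 2; 3 1 -6; 6 -6 5]) = 167
  + (3) · M_13   where M_13 = det([-2 -3 2; 3 4 -6; 6 -1 5]) = 71
  − (-4) · M_14   where M_14 = det([-2 -3 -3; 3 4 1; 6 -1 -6]) = 55
det = (-1)·(-5)·(167) + (+1)·(3)·(71) + (-1)·(-4)·(55) = 1268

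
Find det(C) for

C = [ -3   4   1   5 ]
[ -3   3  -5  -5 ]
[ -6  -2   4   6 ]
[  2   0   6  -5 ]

Expand along row 4 (it has 1 zero):
  − (2) · M_41   where M_41 = det([4 1 5; 3 -5 -5; -2 4 6]) = -38
  − (6) · M_43   where M_43 = det([-3 4 5; -3 3 -5; -6 -2 6]) = 288
  + (-5) · M_44   where M_44 = det([-3 4 1; -3 3 -5; -6 -2 4]) = 186
det = (-1)·(2)·(-38) + (-1)·(6)·(288) + (+1)·(-5)·(186) = -2582

|C| = -2582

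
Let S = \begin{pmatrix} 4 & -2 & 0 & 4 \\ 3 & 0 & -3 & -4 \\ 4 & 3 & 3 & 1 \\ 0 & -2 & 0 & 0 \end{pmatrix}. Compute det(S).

|S| = -240

Expand along row 4 (it has 3 zeros):
  + (-2) · M_42   where M_42 = det([4 0 4; 3 -3 -4; 4 3 1]) = 120
det = (+1)·(-2)·(120) = -240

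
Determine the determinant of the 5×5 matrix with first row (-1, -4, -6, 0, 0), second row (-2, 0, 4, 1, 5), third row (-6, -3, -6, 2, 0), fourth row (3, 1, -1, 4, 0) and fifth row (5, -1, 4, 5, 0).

The determinant is -4535.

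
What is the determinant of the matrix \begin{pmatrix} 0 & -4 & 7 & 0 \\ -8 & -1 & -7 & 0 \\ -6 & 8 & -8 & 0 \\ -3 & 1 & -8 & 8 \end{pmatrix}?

-3216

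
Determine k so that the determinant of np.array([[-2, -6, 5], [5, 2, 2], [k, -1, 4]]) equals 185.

-5

Expanding along the row containing k, det(B) is linear in k: det(B) = (-22)·k + (75).
Set (-22)·k + (75) = 185  ⇒  (-22)·k = 110  ⇒  k = -5.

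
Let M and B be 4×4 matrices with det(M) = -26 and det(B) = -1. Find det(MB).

The determinant is 26.

det(MB) = det(M)·det(B) = (-26)·(-1) = 26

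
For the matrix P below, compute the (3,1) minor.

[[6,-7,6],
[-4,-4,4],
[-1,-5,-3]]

Delete row 3 and column 1; the remaining 2×2 submatrix is [-7 6; -4 4].
Its determinant is (-7)·4 − 6·(-4) = -4.

The minor is -4.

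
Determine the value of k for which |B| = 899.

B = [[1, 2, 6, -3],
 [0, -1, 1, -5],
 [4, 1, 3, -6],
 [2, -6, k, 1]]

5

Expanding along the row containing k, det(B) is linear in k: det(B) = (41)·k + (694).
Set (41)·k + (694) = 899  ⇒  (41)·k = 205  ⇒  k = 5.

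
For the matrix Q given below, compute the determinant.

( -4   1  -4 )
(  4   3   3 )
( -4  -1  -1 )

-40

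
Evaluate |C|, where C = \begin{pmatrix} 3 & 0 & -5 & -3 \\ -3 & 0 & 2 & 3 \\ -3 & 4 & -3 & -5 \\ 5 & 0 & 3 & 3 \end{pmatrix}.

288

Expand along column 2 (it has 3 zeros):
  − (4) · M_32   where M_32 = det([3 -5 -3; -3 2 3; 5 3 3]) = -72
det = (-1)·(4)·(-72) = 288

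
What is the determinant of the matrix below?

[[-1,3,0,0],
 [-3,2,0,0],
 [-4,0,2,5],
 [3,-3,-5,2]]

203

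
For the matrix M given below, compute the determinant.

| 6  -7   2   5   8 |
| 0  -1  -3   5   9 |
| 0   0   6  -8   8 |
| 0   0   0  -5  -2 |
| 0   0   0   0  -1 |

-180

M is upper triangular, so det(M) is the product of the diagonal entries:
det = (6) · (-1) · (6) · (-5) · (-1) = -180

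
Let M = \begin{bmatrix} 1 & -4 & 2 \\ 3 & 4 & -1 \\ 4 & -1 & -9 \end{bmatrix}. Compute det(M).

det(M) = -167

Expand along column 1:
  + 1 · |4 -1; -1 -9| = 1·(-36 − 1) = -37
  − 3 · |-4 2; -1 -9| = −3·(36 − (-2)) = -114
  + 4 · |-4 2; 4 -1| = 4·(4 − 8) = -16
Sum: (-37) + (-114) + (-16) = -167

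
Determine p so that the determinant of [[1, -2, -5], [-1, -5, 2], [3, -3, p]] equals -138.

Expanding along the row containing p, det(B) is linear in p: det(B) = (-7)·p + (-96).
Set (-7)·p + (-96) = -138  ⇒  (-7)·p = -42  ⇒  p = 6.

p = 6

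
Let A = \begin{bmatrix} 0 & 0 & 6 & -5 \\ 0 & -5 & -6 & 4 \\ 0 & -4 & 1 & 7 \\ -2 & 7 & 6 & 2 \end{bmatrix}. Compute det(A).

Expand along column 1 (it has 3 zeros):
  − (-2) · M_41   where M_41 = det([0 6 -5; -5 -6 4; -4 1 7]) = 259
det = (-1)·(-2)·(259) = 518

518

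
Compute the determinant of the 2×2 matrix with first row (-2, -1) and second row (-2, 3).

The determinant is -8.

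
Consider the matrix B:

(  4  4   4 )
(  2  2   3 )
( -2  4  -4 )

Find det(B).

Expand along column 1:
  + 4 · |2 3; 4 -4| = 4·(-8 − 12) = -80
  − 2 · |4 4; 4 -4| = −2·(-16 − 16) = 64
  + (-2) · |4 4; 2 3| = (-2)·(12 − 8) = -8
Sum: (-80) + (64) + (-8) = -24

-24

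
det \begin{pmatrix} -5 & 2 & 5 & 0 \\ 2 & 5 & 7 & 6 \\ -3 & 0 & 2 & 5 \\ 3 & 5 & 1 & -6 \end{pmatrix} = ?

-707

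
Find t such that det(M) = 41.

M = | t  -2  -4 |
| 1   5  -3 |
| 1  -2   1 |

t = -5

Expanding along the row containing t, det(M) is linear in t: det(M) = (-1)·t + (36).
Set (-1)·t + (36) = 41  ⇒  (-1)·t = 5  ⇒  t = -5.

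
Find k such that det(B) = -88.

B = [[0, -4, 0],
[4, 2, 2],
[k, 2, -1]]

9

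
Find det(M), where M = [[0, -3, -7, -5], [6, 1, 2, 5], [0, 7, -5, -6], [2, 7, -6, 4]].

Expand along column 1 (it has 2 zeros):
  − (6) · M_21   where M_21 = det([-3 -7 -5; 7 -5 -6; 7 -6 4]) = 693
  − (2) · M_41   where M_41 = det([-3 -7 -5; 1 2 5; 7 -5 -6]) = -231
det = (-1)·(6)·(693) + (-1)·(2)·(-231) = -3696

|M| = -3696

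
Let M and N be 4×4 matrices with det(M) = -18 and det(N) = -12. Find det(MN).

216

det(MN) = det(M)·det(N) = (-18)·(-12) = 216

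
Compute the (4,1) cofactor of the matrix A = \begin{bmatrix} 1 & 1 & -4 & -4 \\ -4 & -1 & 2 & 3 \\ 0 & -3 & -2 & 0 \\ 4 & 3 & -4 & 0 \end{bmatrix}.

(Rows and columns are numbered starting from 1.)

Delete row 4 and column 1; the remaining 3×3 submatrix is [1 -4 -4; -1 2 3; -3 -2 0].
Its determinant is 10.
The cofactor carries sign (−1)^(4+1) = −1, so C_{4,1} = −(10) = -10.

-10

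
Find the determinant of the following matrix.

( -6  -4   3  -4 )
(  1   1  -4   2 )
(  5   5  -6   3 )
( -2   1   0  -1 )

The determinant is -77.

Expand along row 4 (it has 1 zero):
  − (-2) · M_41   where M_41 = det([-4 3 -4; 1 -4 2; 5 -6 3]) = -35
  + (1) · M_42   where M_42 = det([-6 3 -4; 1 -4 2; 5 -6 3]) = -35
  + (-1) · M_44   where M_44 = det([-6 -4 3; 1 1 -4; 5 5 -6]) = -28
det = (-1)·(-2)·(-35) + (+1)·(1)·(-35) + (+1)·(-1)·(-28) = -77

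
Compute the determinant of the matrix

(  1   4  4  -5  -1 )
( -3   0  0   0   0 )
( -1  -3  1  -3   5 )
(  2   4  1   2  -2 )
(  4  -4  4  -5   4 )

Expand along row 2 (it has 4 zeros):
  − (-3) · M_21   where M_21 = det([4 4 -5 -1; -3 1 -3 5; 4 1 2 -2; -4 4 -5 4]) = -293
det = (-1)·(-3)·(-293) = -879

-879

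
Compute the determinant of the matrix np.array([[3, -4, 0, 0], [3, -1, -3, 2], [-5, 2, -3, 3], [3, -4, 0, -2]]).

Expand along row 1 (it has 2 zeros):
  + (3) · M_11   where M_11 = det([-1 -3 2; 2 -3 3; -4 0 -2]) = -6
  − (-4) · M_12   where M_12 = det([3 -3 2; -5 -3 3; 3 0 -2]) = 39
det = (+1)·(3)·(-6) + (-1)·(-4)·(39) = 138

The determinant is 138.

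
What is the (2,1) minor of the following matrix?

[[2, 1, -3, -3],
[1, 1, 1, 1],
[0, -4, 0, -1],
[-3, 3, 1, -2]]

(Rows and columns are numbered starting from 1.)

46

Delete row 2 and column 1; the remaining 3×3 submatrix is [1 -3 -3; -4 0 -1; 3 1 -2].
Its determinant is 46.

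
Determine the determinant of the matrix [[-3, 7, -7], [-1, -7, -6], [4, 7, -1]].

-469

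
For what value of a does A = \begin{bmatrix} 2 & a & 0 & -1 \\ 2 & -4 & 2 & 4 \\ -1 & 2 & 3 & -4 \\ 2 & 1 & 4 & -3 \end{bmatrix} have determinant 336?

8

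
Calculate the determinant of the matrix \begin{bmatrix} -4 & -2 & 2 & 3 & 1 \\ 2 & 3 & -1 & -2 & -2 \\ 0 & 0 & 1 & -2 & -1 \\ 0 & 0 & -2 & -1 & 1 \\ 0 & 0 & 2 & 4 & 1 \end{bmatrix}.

The determinant is 56.

The matrix is block upper-triangular with a 2×2 block and a 3×3 block on the diagonal, so its determinant equals the product of the determinants of the diagonal blocks.
det of the 2×2 block = -8
det of the 3×3 block = -7
det = (-8)·(-7) = 56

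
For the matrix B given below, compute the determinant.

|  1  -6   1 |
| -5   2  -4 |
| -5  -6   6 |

|B| = -272

Expand along row 1:
  + 1 · |2 -4; -6 6| = 1·(12 − 24) = -12
  − (-6) · |-5 -4; -5 6| = −(-6)·(-30 − 20) = -300
  + 1 · |-5 2; -5 -6| = 1·(30 − (-10)) = 40
Sum: (-12) + (-300) + (40) = -272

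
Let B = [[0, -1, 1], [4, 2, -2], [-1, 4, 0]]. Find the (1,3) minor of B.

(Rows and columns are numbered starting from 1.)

18

Delete row 1 and column 3; the remaining 2×2 submatrix is [4 2; -1 4].
Its determinant is 4·4 − 2·(-1) = 18.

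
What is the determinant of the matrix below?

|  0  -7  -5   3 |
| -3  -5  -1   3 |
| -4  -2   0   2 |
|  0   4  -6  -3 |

Expand along column 1 (it has 2 zeros):
  − (-3) · M_21   where M_21 = det([-7 -5 3; -2 0 2; 4 -6 -3]) = -58
  + (-4) · M_31   where M_31 = det([-7 -5 3; -5 -1 3; 4 -6 -3]) = -30
det = (-1)·(-3)·(-58) + (+1)·(-4)·(-30) = -54

The determinant is -54.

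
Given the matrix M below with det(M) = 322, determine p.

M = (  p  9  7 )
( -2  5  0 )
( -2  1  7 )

4

Expanding along the column containing p, det(M) is linear in p: det(M) = (35)·p + (182).
Set (35)·p + (182) = 322  ⇒  (35)·p = 140  ⇒  p = 4.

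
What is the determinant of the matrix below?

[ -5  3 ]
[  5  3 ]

det = (-5)·3 − 3·5 = -15 − 15 = -30

-30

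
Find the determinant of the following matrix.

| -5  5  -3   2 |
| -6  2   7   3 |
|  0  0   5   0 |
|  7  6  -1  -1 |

Expand along row 3 (it has 3 zeros):
  + (5) · M_33   where M_33 = det([-5 5 2; -6 2 3; 7 6 -1]) = 75
det = (+1)·(5)·(75) = 375

375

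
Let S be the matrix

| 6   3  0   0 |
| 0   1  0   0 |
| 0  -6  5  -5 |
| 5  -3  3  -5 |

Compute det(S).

The determinant is -60.

S is block lower-triangular with a 2×2 block and a 2×2 block on the diagonal, so its determinant equals the product of the determinants of the diagonal blocks.
det of the 2×2 block = 6
det of the 2×2 block = -10
det = (6)·(-10) = -60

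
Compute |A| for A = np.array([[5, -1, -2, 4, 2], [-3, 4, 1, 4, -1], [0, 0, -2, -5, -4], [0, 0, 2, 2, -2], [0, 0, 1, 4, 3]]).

A is block upper-triangular with a 2×2 block and a 3×3 block on the diagonal, so its determinant equals the product of the determinants of the diagonal blocks.
det of the 2×2 block = 17
det of the 3×3 block = -12
det = (17)·(-12) = -204

-204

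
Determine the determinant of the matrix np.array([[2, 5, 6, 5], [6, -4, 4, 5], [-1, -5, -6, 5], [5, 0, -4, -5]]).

Expand along row 4 (it has 1 zero):
  − (5) · M_41   where M_41 = det([5 6 5; -4 4 5; -5 -6 5]) = 440
  − (-4) · M_43   where M_43 = det([2 5 5; 6 -4 5; -1 -5 5]) = -335
  + (-5) · M_44   where M_44 = det([2 5 6; 6 -4 4; -1 -5 -6]) = 44
det = (-1)·(5)·(440) + (-1)·(-4)·(-335) + (+1)·(-5)·(44) = -3760

-3760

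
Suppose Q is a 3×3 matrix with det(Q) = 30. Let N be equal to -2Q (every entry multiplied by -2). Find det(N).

For a 3×3 matrix, det(-2Q) = (-2)^3·det(Q) = -8·det(Q).
det(N) = (-8)·(30) = -240

|N| = -240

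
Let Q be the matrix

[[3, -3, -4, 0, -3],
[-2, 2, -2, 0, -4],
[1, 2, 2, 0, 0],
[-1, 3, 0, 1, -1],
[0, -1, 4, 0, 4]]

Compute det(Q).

det(Q) = -94

Expand along column 4 (it has 4 zeros):
  + (1) · M_44   where M_44 = det([3 -3 -4 -3; -2 2 -2 -4; 1 2 2 0; 0 -1 4 4]) = -94
det = (+1)·(1)·(-94) = -94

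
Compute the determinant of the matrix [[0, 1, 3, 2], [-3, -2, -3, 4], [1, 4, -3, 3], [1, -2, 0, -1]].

The determinant is -189.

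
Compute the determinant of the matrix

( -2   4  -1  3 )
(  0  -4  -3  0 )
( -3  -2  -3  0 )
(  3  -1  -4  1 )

Expand along row 2 (it has 2 zeros):
  + (-4) · M_22   where M_22 = det([-2 -1 3; -3 -3 0; 3 -4 1]) = 66
  − (-3) · M_23   where M_23 = det([-2 4 3; -3 -2 0; 3 -1 1]) = 43
det = (+1)·(-4)·(66) + (-1)·(-3)·(43) = -135

The determinant is -135.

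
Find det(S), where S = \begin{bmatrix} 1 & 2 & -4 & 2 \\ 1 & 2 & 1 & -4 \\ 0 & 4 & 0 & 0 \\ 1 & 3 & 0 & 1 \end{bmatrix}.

Expand along row 3 (it has 3 zeros):
  − (4) · M_32   where M_32 = det([1 -4 2; 1 1 -4; 1 0 1]) = 19
det = (-1)·(4)·(19) = -76

|S| = -76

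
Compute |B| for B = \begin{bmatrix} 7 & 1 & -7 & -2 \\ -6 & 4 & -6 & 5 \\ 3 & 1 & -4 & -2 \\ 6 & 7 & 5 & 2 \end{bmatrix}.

Expand along row 1:
  + (7) · M_11   where M_11 = det([4 -6 5; 1 -4 -2; 7 5 2]) = 269
  − (1) · M_12   where M_12 = det([-6 -6 5; 3 -4 -2; 6 5 2]) = 291
  + (-7) · M_13   where M_13 = det([-6 4 5; 3 1 -2; 6 7 2]) = -93
  − (-2) · M_14   where M_14 = det([-6 4 -6; 3 1 -4; 6 7 5]) = -444
det = (+1)·(7)·(269) + (-1)·(1)·(291) + (+1)·(-7)·(-93) + (-1)·(-2)·(-444) = 1355

The determinant is 1355.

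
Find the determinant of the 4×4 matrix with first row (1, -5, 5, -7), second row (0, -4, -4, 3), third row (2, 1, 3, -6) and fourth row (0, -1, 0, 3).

Expand along row 4 (it has 2 zeros):
  + (-1) · M_42   where M_42 = det([1 5 -7; 0 -4 3; 2 3 -6]) = -11
  + (3) · M_44   where M_44 = det([1 -5 5; 0 -4 -4; 2 1 3]) = 72
det = (+1)·(-1)·(-11) + (+1)·(3)·(72) = 227

The determinant is 227.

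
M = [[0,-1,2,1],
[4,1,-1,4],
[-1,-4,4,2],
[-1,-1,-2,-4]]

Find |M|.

Expand along row 1 (it has 1 zero):
  − (-1) · M_12   where M_12 = det([4 -1 4; -1 4 2; -1 -2 -4]) = -18
  + (2) · M_13   where M_13 = det([4 1 4; -1 -4 2; -1 -1 -4]) = 54
  − (1) · M_14   where M_14 = det([4 1 -1; -1 -4 4; -1 -1 -2]) = 45
det = (-1)·(-1)·(-18) + (+1)·(2)·(54) + (-1)·(1)·(45) = 45

det(M) = 45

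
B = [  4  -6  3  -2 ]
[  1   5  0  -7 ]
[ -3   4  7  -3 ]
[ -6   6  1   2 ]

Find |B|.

-286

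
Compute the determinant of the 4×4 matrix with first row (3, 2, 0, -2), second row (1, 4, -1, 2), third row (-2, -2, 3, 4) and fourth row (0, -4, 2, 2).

120

Expand along row 1 (it has 1 zero):
  + (3) · M_11   where M_11 = det([4 -1 2; -2 3 4; -4 2 2]) = 20
  − (2) · M_12   where M_12 = det([1 -1 2; -2 3 4; 0 2 2]) = -14
  − (-2) · M_14   where M_14 = det([1 4 -1; -2 -2 3; 0 -4 2]) = 16
det = (+1)·(3)·(20) + (-1)·(2)·(-14) + (-1)·(-2)·(16) = 120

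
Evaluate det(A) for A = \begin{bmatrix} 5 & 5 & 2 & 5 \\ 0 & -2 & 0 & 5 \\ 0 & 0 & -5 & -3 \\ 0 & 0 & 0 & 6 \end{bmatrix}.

|A| = 300

A is upper triangular, so det(A) is the product of the diagonal entries:
det = (5) · (-2) · (-5) · (6) = 300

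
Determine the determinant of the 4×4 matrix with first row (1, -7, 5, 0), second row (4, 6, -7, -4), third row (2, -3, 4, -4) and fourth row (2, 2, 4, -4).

420

Expand along row 1 (it has 1 zero):
  + (1) · M_11   where M_11 = det([6 -7 -4; -3 4 -4; 2 4 -4]) = 220
  − (-7) · M_12   where M_12 = det([4 -7 -4; 2 4 -4; 2 4 -4]) = 0
  + (5) · M_13   where M_13 = det([4 6 -4; 2 -3 -4; 2 2 -4]) = 40
det = (+1)·(1)·(220) + (-1)·(-7)·(0) + (+1)·(5)·(40) = 420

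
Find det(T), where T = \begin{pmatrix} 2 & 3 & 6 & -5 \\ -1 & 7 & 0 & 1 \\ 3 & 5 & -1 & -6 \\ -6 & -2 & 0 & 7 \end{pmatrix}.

Expand along column 3 (it has 2 zeros):
  + (6) · M_13   where M_13 = det([-1 7 1; 3 5 -6; -6 -2 7]) = 106
  + (-1) · M_33   where M_33 = det([2 3 -5; -1 7 1; -6 -2 7]) = -115
det = (+1)·(6)·(106) + (+1)·(-1)·(-115) = 751

det(T) = 751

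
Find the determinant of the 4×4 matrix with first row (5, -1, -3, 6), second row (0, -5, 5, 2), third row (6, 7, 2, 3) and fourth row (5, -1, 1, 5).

253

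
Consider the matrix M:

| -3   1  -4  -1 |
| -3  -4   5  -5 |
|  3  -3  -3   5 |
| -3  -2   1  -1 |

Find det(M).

Expand along row 1:
  + (-3) · M_11   where M_11 = det([-4 5 -5; -3 -3 5; -2 1 -1]) = -12
  − (1) · M_12   where M_12 = det([-3 5 -5; 3 -3 5; -3 1 -1]) = -24
  + (-4) · M_13   where M_13 = det([-3 -4 -5; 3 -3 5; -3 -2 -1]) = 84
  − (-1) · M_14   where M_14 = det([-3 -4 5; 3 -3 -3; -3 -2 1]) = -72
det = (+1)·(-3)·(-12) + (-1)·(1)·(-24) + (+1)·(-4)·(84) + (-1)·(-1)·(-72) = -348

|M| = -348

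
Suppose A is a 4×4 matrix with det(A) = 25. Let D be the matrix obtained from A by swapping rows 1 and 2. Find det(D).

-25

Swapping two rows multiplies the determinant by −1.
det(D) = (-1)·(25) = -25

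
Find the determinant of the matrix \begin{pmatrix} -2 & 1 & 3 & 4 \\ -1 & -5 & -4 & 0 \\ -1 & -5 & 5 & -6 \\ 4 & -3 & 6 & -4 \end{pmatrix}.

1290

Expand along row 2 (it has 1 zero):
  − (-1) · M_21   where M_21 = det([1 3 4; -5 5 -6; -3 6 -4]) = -50
  + (-5) · M_22   where M_22 = det([-2 3 4; -1 5 -6; 4 6 -4]) = -220
  − (-4) · M_23   where M_23 = det([-2 1 4; -1 -5 -6; 4 -3 -4]) = 60
det = (-1)·(-1)·(-50) + (+1)·(-5)·(-220) + (-1)·(-4)·(60) = 1290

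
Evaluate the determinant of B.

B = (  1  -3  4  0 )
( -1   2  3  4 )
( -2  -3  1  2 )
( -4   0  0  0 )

-280

Expand along row 4 (it has 3 zeros):
  − (-4) · M_41   where M_41 = det([-3 4 0; 2 3 4; -3 1 2]) = -70
det = (-1)·(-4)·(-70) = -280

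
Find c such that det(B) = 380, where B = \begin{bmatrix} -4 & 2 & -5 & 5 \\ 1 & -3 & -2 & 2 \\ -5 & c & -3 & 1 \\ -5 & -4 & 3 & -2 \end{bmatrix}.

c = 3

Expanding along the row containing c, det(B) is linear in c: det(B) = (-13)·c + (419).
Set (-13)·c + (419) = 380  ⇒  (-13)·c = -39  ⇒  c = 3.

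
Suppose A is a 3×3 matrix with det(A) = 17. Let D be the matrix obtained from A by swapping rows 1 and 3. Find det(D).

-17

Swapping two rows multiplies the determinant by −1.
det(D) = (-1)·(17) = -17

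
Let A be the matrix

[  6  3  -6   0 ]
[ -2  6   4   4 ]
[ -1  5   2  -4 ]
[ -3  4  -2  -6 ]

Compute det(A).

-1752

Expand along row 1 (it has 1 zero):
  + (6) · M_11   where M_11 = det([6 4 4; 5 2 -4; 4 -2 -6]) = -136
  − (3) · M_12   where M_12 = det([-2 4 4; -1 2 -4; -3 -2 -6]) = 96
  + (-6) · M_13   where M_13 = det([-2 6 4; -1 5 -4; -3 4 -6]) = 108
det = (+1)·(6)·(-136) + (-1)·(3)·(96) + (+1)·(-6)·(108) = -1752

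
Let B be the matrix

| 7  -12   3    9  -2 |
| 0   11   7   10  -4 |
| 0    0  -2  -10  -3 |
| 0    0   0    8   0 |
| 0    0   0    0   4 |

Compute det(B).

B is upper triangular, so det(B) is the product of the diagonal entries:
det = (7) · (11) · (-2) · (8) · (4) = -4928

|B| = -4928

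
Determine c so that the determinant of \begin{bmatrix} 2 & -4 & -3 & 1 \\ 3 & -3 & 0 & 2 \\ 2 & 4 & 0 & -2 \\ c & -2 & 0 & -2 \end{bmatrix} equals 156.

Expanding along the column containing c, det(A) is linear in c: det(A) = (6)·c + (168).
Set (6)·c + (168) = 156  ⇒  (6)·c = -12  ⇒  c = -2.

c = -2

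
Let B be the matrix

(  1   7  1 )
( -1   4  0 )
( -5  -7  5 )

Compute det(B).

The determinant is 82.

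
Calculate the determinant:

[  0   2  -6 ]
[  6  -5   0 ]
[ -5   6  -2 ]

Expand along column 1:
  − 6 · |2 -6; 6 -2| = −6·(-4 − (-36)) = -192
  + (-5) · |2 -6; -5 0| = (-5)·(0 − 30) = 150
Sum: (-192) + (150) = -42

-42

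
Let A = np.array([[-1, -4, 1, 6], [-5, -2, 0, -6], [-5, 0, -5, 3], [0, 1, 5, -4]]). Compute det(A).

Expand along row 2 (it has 1 zero):
  − (-5) · M_21   where M_21 = det([-4 1 6; 0 -5 3; 1 5 -4]) = 13
  + (-2) · M_22   where M_22 = det([-1 1 6; -5 -5 3; 0 5 -4]) = -175
  + (-6) · M_24   where M_24 = det([-1 -4 1; -5 0 -5; 0 1 5]) = -110
det = (-1)·(-5)·(13) + (+1)·(-2)·(-175) + (+1)·(-6)·(-110) = 1075

The determinant is 1075.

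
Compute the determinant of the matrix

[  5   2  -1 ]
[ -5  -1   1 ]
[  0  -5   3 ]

Expand along column 1:
  + 5 · |-1 1; -5 3| = 5·(-3 − (-5)) = 10
  − (-5) · |2 -1; -5 3| = −(-5)·(6 − 5) = 5
Sum: (10) + (5) = 15

15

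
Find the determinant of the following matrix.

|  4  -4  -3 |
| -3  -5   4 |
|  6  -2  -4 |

-44

Expand along row 1:
  + 4 · |-5 4; -2 -4| = 4·(20 − (-8)) = 112
  − (-4) · |-3 4; 6 -4| = −(-4)·(12 − 24) = -48
  + (-3) · |-3 -5; 6 -2| = (-3)·(6 − (-30)) = -108
Sum: (112) + (-48) + (-108) = -44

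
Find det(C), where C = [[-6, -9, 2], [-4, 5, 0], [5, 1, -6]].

det(C) = 338

Expand along row 2:
  − (-4) · |-9 2; 1 -6| = −(-4)·(54 − 2) = 208
  + 5 · |-6 2; 5 -6| = 5·(36 − 10) = 130
Sum: (208) + (130) = 338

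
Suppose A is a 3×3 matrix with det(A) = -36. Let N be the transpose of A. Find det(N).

|N| = -36

det(Aᵀ) = det(A).
det(N) = (1)·(-36) = -36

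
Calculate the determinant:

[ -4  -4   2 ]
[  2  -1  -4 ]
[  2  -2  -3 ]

Expand along row 1:
  + (-4) · |-1 -4; -2 -3| = (-4)·(3 − 8) = 20
  − (-4) · |2 -4; 2 -3| = −(-4)·(-6 − (-8)) = 8
  + 2 · |2 -1; 2 -2| = 2·(-4 − (-2)) = -4
Sum: (20) + (8) + (-4) = 24

24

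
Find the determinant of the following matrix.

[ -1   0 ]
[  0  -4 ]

det = (-1)·(-4) − 0·0 = 4 − 0 = 4

4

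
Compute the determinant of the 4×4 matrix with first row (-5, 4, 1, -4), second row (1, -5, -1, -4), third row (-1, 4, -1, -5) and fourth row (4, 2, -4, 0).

Expand along row 4 (it has 1 zero):
  − (4) · M_41   where M_41 = det([4 1 -4; -5 -1 -4; 4 -1 -5]) = -73
  + (2) · M_42   where M_42 = det([-5 1 -4; 1 -1 -4; -1 -1 -5]) = 12
  − (-4) · M_43   where M_43 = det([-5 4 -4; 1 -5 -4; -1 4 -5]) = -165
det = (-1)·(4)·(-73) + (+1)·(2)·(12) + (-1)·(-4)·(-165) = -344

-344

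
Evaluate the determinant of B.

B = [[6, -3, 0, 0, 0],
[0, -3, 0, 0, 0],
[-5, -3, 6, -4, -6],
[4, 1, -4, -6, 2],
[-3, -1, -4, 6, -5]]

-9144

B is block lower-triangular with a 2×2 block and a 3×3 block on the diagonal, so its determinant equals the product of the determinants of the diagonal blocks.
det of the 2×2 block = -18
det of the 3×3 block = 508
det = (-18)·(508) = -9144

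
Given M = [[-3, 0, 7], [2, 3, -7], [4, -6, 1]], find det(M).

det(M) = -51

Expand along column 2:
  + 3 · |-3 7; 4 1| = 3·(-3 − 28) = -93
  − (-6) · |-3 7; 2 -7| = −(-6)·(21 − 14) = 42
Sum: (-93) + (42) = -51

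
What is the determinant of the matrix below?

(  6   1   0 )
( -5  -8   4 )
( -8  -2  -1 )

Expand along column 3:
  − 4 · |6 1; -8 -2| = −4·(-12 − (-8)) = 16
  + (-1) · |6 1; -5 -8| = (-1)·(-48 − (-5)) = 43
Sum: (16) + (43) = 59

59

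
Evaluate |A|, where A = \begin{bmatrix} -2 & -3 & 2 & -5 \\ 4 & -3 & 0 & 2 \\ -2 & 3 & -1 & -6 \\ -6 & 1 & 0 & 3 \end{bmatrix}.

Expand along column 3 (it has 2 zeros):
  + (2) · M_13   where M_13 = det([4 -3 2; -2 3 -6; -6 1 3]) = -34
  + (-1) · M_33   where M_33 = det([-2 -3 -5; 4 -3 2; -6 1 3]) = 164
det = (+1)·(2)·(-34) + (+1)·(-1)·(164) = -232

The determinant is -232.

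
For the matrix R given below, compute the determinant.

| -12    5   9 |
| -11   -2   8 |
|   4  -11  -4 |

Expand along row 1:
  + (-12) · |-2 8; -11 -4| = (-12)·(8 − (-88)) = -1152
  − 5 · |-11 8; 4 -4| = −5·(44 − 32) = -60
  + 9 · |-11 -2; 4 -11| = 9·(121 − (-8)) = 1161
Sum: (-1152) + (-60) + (1161) = -51

|R| = -51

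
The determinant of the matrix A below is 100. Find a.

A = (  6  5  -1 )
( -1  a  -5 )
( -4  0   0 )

0

Expanding along the column containing a, det(A) is linear in a: det(A) = (-4)·a + (100).
Set (-4)·a + (100) = 100  ⇒  (-4)·a = 0  ⇒  a = 0.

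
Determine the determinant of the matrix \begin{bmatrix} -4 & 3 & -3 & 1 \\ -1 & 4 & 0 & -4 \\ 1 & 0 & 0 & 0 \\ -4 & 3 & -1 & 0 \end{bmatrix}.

20

Expand along row 3 (it has 3 zeros):
  + (1) · M_31   where M_31 = det([3 -3 1; 4 0 -4; 3 -1 0]) = 20
det = (+1)·(1)·(20) = 20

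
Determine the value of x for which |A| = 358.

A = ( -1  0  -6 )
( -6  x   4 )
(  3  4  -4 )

x = 9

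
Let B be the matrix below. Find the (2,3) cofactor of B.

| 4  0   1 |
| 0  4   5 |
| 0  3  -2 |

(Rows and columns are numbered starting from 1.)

-12

Delete row 2 and column 3; the remaining 2×2 submatrix is [4 0; 0 3].
Its determinant is 4·3 − 0·0 = 12.
The cofactor carries sign (−1)^(2+3) = −1, so C_{2,3} = −(12) = -12.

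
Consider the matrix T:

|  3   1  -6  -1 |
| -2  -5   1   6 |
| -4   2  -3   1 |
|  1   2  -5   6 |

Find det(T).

det(T) = 1247

Expand along row 1:
  + (3) · M_11   where M_11 = det([-5 1 6; 2 -3 1; 2 -5 6]) = 31
  − (1) · M_12   where M_12 = det([-2 1 6; -4 -3 1; 1 -5 6]) = 189
  + (-6) · M_13   where M_13 = det([-2 -5 6; -4 2 1; 1 2 6]) = -205
  − (-1) · M_14   where M_14 = det([-2 -5 1; -4 2 -3; 1 2 -5]) = 113
det = (+1)·(3)·(31) + (-1)·(1)·(189) + (+1)·(-6)·(-205) + (-1)·(-1)·(113) = 1247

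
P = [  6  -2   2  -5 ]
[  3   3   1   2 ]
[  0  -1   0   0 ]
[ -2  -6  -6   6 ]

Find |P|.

144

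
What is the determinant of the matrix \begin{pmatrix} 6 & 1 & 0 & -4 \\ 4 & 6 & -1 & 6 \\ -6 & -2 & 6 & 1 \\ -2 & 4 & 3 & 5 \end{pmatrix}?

Expand along row 1 (it has 1 zero):
  + (6) · M_11   where M_11 = det([6 -1 6; -2 6 1; 4 3 5]) = -32
  − (1) · M_12   where M_12 = det([4 -1 6; -6 6 1; -2 3 5]) = 44
  − (-4) · M_14   where M_14 = det([4 6 -1; -6 -2 6; -2 4 3]) = -56
det = (+1)·(6)·(-32) + (-1)·(1)·(44) + (-1)·(-4)·(-56) = -460

The determinant is -460.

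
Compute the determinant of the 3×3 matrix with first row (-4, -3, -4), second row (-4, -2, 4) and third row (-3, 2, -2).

132

Expand along row 1:
  + (-4) · |-2 4; 2 -2| = (-4)·(4 − 8) = 16
  − (-3) · |-4 4; -3 -2| = −(-3)·(8 − (-12)) = 60
  + (-4) · |-4 -2; -3 2| = (-4)·(-8 − 6) = 56
Sum: (16) + (60) + (56) = 132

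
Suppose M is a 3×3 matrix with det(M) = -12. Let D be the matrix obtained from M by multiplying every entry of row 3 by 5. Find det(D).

|D| = -60

Scaling one row by 5 multiplies the determinant by 5.
det(D) = (5)·(-12) = -60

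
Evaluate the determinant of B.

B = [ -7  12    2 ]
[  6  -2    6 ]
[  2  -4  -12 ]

632

Expand along column 1:
  + (-7) · |-2 6; -4 -12| = (-7)·(24 − (-24)) = -336
  − 6 · |12 2; -4 -12| = −6·(-144 − (-8)) = 816
  + 2 · |12 2; -2 6| = 2·(72 − (-4)) = 152
Sum: (-336) + (816) + (152) = 632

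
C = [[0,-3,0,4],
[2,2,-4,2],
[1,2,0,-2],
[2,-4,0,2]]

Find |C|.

Expand along column 3 (it has 3 zeros):
  − (-4) · M_23   where M_23 = det([0 -3 4; 1 2 -2; 2 -4 2]) = -14
det = (-1)·(-4)·(-14) = -56

|C| = -56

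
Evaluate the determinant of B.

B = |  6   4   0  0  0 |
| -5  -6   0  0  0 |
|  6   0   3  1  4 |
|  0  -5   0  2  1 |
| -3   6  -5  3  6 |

det(B) = -992

B is block lower-triangular with a 2×2 block and a 3×3 block on the diagonal, so its determinant equals the product of the determinants of the diagonal blocks.
det of the 2×2 block = -16
det of the 3×3 block = 62
det = (-16)·(62) = -992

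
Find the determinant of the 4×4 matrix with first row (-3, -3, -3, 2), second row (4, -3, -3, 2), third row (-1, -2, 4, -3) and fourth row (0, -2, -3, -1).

Expand along row 4 (it has 1 zero):
  + (-2) · M_42   where M_42 = det([-3 -3 2; 4 -3 2; -1 4 -3]) = -7
  − (-3) · M_43   where M_43 = det([-3 -3 2; 4 -3 2; -1 -2 -3]) = -91
  + (-1) · M_44   where M_44 = det([-3 -3 -3; 4 -3 -3; -1 -2 4]) = 126
det = (+1)·(-2)·(-7) + (-1)·(-3)·(-91) + (+1)·(-1)·(126) = -385

-385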